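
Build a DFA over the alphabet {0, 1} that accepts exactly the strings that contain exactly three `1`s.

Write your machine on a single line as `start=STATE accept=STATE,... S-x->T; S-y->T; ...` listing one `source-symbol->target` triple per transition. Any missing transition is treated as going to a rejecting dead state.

start=A; accept=D; A-0->A; A-1->B; B-0->B; B-1->C; C-0->C; C-1->D; D-0->D; D-1->E; E-0->E; E-1->E

Count `1`s, saturating at 4: states A through D mean 0 through 3 `1`s seen; E means more than 3. Each `1` increments (capped at E); other symbols loop. Accept from {D}.
With 5 states:
       0  1 
>  A   A  B 
   B   B  C 
   C   C  D 
 * D   D  E 
   E   E  E 
(> = start, * = accepting)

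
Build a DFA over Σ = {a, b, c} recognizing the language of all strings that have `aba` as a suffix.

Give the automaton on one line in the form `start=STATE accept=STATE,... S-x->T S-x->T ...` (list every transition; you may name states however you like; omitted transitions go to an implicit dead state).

start=S0 accept=S3 S0-a->S1 S0-b->S0 S0-c->S0 S1-a->S1 S1-b->S2 S1-c->S0 S2-a->S3 S2-b->S0 S2-c->S0 S3-a->S1 S3-b->S2 S3-c->S0

Let each state record the length of the longest suffix of the input read so far that is also a prefix of `aba`. S1 means the last symbol is `a`; S2 means the last 2 symbols are `ab`; S3 means the last 3 symbols are `aba`. Accept only at S3, where the string currently ends in `aba`.
        a   b   c  
>  S0   S1  S0  S0 
   S1   S1  S2  S0 
   S2   S3  S0  S0 
 * S3   S1  S2  S0 
(> = start, * = accepting)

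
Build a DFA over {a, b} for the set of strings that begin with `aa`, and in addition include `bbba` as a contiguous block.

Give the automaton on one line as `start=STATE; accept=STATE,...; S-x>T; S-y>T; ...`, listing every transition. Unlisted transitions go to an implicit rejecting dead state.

start=q0; accept=q7; q0-a>q1; q0-b>q2; q1-a>q3; q1-b>q2; q2-a>q2; q2-b>q2; q3-a>q3; q3-b>q4; q4-a>q3; q4-b>q5; q5-a>q3; q5-b>q6; q6-a>q7; q6-b>q6; q7-a>q7; q7-b>q7

Handle the two conditions separately and then intersect. One (4 states) tracks whether the input so far still matches the prefix `aa`; the other (5 states) tracks whether and how much of `bbba` has been seen. Each combined state is a pair, one component from each; accept when both components accept. After merging equivalent states the machine shrinks.
        a   b  
>  q0   q1  q2 
   q1   q3  q2 
   q2   q2  q2 
   q3   q3  q4 
   q4   q3  q5 
   q5   q3  q6 
   q6   q7  q6 
 * q7   q7  q7 
(> = start, * = accepting)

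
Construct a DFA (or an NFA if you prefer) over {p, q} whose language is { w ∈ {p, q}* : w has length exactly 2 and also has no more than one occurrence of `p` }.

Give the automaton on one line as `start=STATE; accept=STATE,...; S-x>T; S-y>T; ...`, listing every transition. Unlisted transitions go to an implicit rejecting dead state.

start=A; accept=E,F; A-p>B; A-q>C; B-p>D; B-q>E; C-p>E; C-q>F; D-p>G; D-q>G; E-p>G; E-q>H; F-p>H; F-q>I; G-p>G; G-q>G; H-p>G; H-q>H; I-p>H; I-q>I

Run two small machines in parallel and take their product. One (4 states) tracks the input length, saturating at 3; the other (3 states) tracks the count of `p`s, saturating at 2. Each combined state is a pair, one component from each; accept when both components accept.
A 9-state machine:
       p  q 
>  A   B  C 
   B   D  E 
   C   E  F 
   D   G  G 
 * E   G  H 
 * F   H  I 
   G   G  G 
   H   G  H 
   I   H  I 
(> = start, * = accepting)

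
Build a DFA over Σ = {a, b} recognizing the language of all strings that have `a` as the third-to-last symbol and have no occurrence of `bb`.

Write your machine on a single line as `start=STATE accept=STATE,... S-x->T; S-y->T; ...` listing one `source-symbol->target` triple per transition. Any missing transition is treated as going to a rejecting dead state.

start=q0; accept=q6,q7,q8; q0-a->q1; q0-b->q2; q1-a->q3; q1-b->q4; q2-a->q1; q2-b->q5; q3-a->q6; q3-b->q7; q4-a->q8; q4-b->q5; q5-a->q5; q5-b->q5; q6-a->q6; q6-b->q7; q7-a->q8; q7-b->q5; q8-a->q3; q8-b->q4

Handle the two conditions separately and then intersect. One (15 states) tracks the last 3 symbols read; the other (3 states) tracks partial matches of the forbidden pattern `bb`. Each combined state is a pair, one component from each; accept when both components accept. Equivalent product states are then merged.
With 9 states:
        a   b  
>  q0   q1  q2 
   q1   q3  q4 
   q2   q1  q5 
   q3   q6  q7 
   q4   q8  q5 
   q5   q5  q5 
 * q6   q6  q7 
 * q7   q8  q5 
 * q8   q3  q4 
(> = start, * = accepting)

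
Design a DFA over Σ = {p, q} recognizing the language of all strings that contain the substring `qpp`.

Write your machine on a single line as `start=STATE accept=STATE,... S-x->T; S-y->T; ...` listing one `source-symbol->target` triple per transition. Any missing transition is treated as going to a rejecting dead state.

start=A; accept=D; A-p->A; A-q->B; B-p->C; B-q->B; C-p->D; C-q->B; D-p->D; D-q->D

Track how much of `qpp` has been matched so far: state A is no progress, D is the absorbing accept state reached once `qpp` has occurred. Intermediate states record partial matches; on a mismatch, fall back to the longest reusable overlap.
       p  q 
>  A   A  B 
   B   C  B 
   C   D  B 
 * D   D  D 
(> = start, * = accepting)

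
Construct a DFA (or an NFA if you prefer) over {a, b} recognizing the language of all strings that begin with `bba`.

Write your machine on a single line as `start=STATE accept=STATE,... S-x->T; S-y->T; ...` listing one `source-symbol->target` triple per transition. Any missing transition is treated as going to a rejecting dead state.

Check the first 3 symbols one by one: S0 through S2 record how many have matched `bba` so far; any wrong symbol goes to the dead state S4. After all 3 match we enter the accepting sink S3.
        a   b  
>  S0   S4  S1 
   S1   S4  S2 
   S2   S3  S4 
 * S3   S3  S3 
   S4   S4  S4 
(> = start, * = accepting)

start=S0; accept=S3; S0-a->S4; S0-b->S1; S1-a->S4; S1-b->S2; S2-a->S3; S2-b->S4; S3-a->S3; S3-b->S3; S4-a->S4; S4-b->S4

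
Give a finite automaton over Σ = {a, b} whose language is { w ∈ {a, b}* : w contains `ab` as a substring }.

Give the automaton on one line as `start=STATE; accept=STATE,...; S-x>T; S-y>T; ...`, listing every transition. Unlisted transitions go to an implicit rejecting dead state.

start=S0; accept=S2; S0-a>S1; S0-b>S0; S1-a>S1; S1-b>S2; S2-a>S2; S2-b>S2

Track how much of `ab` has been matched so far: state S0 is no progress, S2 is the absorbing accept state reached once `ab` has occurred. Intermediate states record partial matches; on a mismatch, fall back to the longest reusable overlap.
With 3 states:
        a   b  
>  S0   S1  S0 
   S1   S1  S2 
 * S2   S2  S2 
(> = start, * = accepting)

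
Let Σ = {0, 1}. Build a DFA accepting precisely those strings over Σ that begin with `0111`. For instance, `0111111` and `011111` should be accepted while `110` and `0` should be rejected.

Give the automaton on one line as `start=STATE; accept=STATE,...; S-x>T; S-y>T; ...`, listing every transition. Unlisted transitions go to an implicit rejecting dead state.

start=s0; accept=s4; s0-0>s1; s0-1>s5; s1-0>s5; s1-1>s2; s2-0>s5; s2-1>s3; s3-0>s5; s3-1>s4; s4-0>s4; s4-1>s4; s5-0>s5; s5-1>s5

Check the first 4 symbols one by one: s0 through s3 record how many have matched `0111` so far; any wrong symbol goes to the dead state s5. After all 4 match we enter the accepting sink s4.
        0   1  
>  s0   s1  s5 
   s1   s5  s2 
   s2   s5  s3 
   s3   s5  s4 
 * s4   s4  s4 
   s5   s5  s5 
(> = start, * = accepting)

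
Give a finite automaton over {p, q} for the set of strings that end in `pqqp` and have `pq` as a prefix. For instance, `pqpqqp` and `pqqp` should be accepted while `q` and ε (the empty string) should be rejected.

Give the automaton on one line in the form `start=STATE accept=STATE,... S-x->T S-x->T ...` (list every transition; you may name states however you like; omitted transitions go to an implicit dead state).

start=S0 accept=S6 S0-p->S1 S0-q->S2 S1-p->S2 S1-q->S3 S2-p->S2 S2-q->S2 S3-p->S4 S3-q->S5 S4-p->S4 S4-q->S3 S5-p->S6 S5-q->S7 S6-p->S4 S6-q->S3 S7-p->S4 S7-q->S7

Handle the two conditions separately and then intersect. One (5 states) tracks how much of the suffix `pqqp` has currently been matched; the other (4 states) tracks whether the input so far still matches the prefix `pq`. Each combined state is a pair, one component from each; accept when both components accept. After merging equivalent states the machine shrinks.
        p   q  
>  S0   S1  S2 
   S1   S2  S3 
   S2   S2  S2 
   S3   S4  S5 
   S4   S4  S3 
   S5   S6  S7 
 * S6   S4  S3 
   S7   S4  S7 
(> = start, * = accepting)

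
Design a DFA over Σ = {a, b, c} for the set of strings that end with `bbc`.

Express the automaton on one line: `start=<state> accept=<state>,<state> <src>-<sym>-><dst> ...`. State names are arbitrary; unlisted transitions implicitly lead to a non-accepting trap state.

start=S0 accept=S3 S0-a->S0 S0-b->S1 S0-c->S0 S1-a->S0 S1-b->S2 S1-c->S0 S2-a->S0 S2-b->S2 S2-c->S3 S3-a->S0 S3-b->S1 S3-c->S0

Remember how much of `bbc` the current input suffix matches. State S0 means no match yet; S1 means the last symbol is `b`; S2 means the last 2 symbols are `bb`; S3 means the last 3 symbols are `bbc`. Only S3 accepts. On a mismatch, fall back to the longest proper suffix that is still a prefix of `bbc`.
4 states suffice.
        a   b   c  
>  S0   S0  S1  S0 
   S1   S0  S2  S0 
   S2   S0  S2  S3 
 * S3   S0  S1  S0 
(> = start, * = accepting)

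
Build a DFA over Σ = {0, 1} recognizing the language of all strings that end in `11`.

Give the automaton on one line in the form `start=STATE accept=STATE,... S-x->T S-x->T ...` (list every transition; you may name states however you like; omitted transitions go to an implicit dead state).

Let each state record the length of the longest suffix of the input read so far that is also a prefix of `11`. q1 means the last symbol is `1`; q2 means the last 2 symbols are `11`. Accept only at q2, where the string currently ends in `11`.
3 states suffice.
        0   1  
>  q0   q0  q1 
   q1   q0  q2 
 * q2   q0  q2 
(> = start, * = accepting)

start=q0 accept=q2 q0-0->q0 q0-1->q1 q1-0->q0 q1-1->q2 q2-0->q0 q2-1->q2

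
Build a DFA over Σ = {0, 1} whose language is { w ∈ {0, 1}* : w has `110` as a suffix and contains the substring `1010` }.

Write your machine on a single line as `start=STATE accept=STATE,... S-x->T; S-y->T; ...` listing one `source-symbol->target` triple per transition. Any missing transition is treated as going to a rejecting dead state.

Handle the two conditions separately and then intersect. The first has 4 states tracking how much of the suffix `110` has currently been matched; the second has 5 states tracking whether and how much of `1010` has been seen. A product state is a pair (one from each), accepting exactly when both do.
        0   1  
>  S0   S0  S1 
   S1   S2  S3 
   S2   S0  S4 
   S3   S5  S3 
   S4   S6  S3 
   S5   S0  S4 
   S6   S6  S7 
   S7   S6  S8 
   S8   S9  S8 
 * S9   S6  S7 
(> = start, * = accepting)

start=S0; accept=S9; S0-0->S0; S0-1->S1; S1-0->S2; S1-1->S3; S2-0->S0; S2-1->S4; S3-0->S5; S3-1->S3; S4-0->S6; S4-1->S3; S5-0->S0; S5-1->S4; S6-0->S6; S6-1->S7; S7-0->S6; S7-1->S8; S8-0->S9; S8-1->S8; S9-0->S6; S9-1->S7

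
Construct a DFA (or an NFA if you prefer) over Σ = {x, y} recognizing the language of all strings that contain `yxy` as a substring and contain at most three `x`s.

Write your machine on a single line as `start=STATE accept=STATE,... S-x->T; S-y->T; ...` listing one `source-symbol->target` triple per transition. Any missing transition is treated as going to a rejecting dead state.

start=S0; accept=S9,S11,S12; S0-x->S1; S0-y->S2; S1-x->S3; S1-y->S4; S2-x->S5; S2-y->S2; S3-x->S6; S3-y->S7; S4-x->S8; S4-y->S4; S5-x->S3; S5-y->S9; S6-x->S6; S6-y->S6; S7-x->S10; S7-y->S7; S8-x->S6; S8-y->S11; S9-x->S11; S9-y->S9; S10-x->S6; S10-y->S12; S11-x->S12; S11-y->S11; S12-x->S6; S12-y->S12

Handle the two conditions separately and then intersect. One (4 states) tracks whether and how much of `yxy` has been seen; the other (5 states) tracks the count of `x`s, saturating at 4. Each combined state is a pair, one component from each; accept when both components accept. After merging equivalent states the machine shrinks.
A 13-state machine:
          x    y  
>  S0     S1   S2 
   S1     S3   S4 
   S2     S5   S2 
   S3     S6   S7 
   S4     S8   S4 
   S5     S3   S9 
   S6     S6   S6 
   S7    S10   S7 
   S8     S6  S11 
 * S9    S11   S9 
   S10    S6  S12 
 * S11   S12  S11 
 * S12    S6  S12 
(> = start, * = accepting)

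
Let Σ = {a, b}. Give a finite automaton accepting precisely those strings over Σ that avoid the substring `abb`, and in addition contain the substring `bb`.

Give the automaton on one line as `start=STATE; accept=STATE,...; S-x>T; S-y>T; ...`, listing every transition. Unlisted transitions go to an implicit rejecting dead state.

start=S0; accept=S4,S6,S7; S0-a>S1; S0-b>S2; S1-a>S1; S1-b>S3; S2-a>S1; S2-b>S4; S3-a>S1; S3-b>S5; S4-a>S6; S4-b>S4; S5-a>S5; S5-b>S5; S6-a>S6; S6-b>S7; S7-a>S6; S7-b>S5

Build one automaton per condition and run them in lockstep. One (4 states) tracks partial matches of the forbidden pattern `abb`; the other (3 states) tracks whether and how much of `bb` has been seen. Each combined state is a pair, one component from each; accept when both components accept.
With 8 states:
        a   b  
>  S0   S1  S2 
   S1   S1  S3 
   S2   S1  S4 
   S3   S1  S5 
 * S4   S6  S4 
   S5   S5  S5 
 * S6   S6  S7 
 * S7   S6  S5 
(> = start, * = accepting)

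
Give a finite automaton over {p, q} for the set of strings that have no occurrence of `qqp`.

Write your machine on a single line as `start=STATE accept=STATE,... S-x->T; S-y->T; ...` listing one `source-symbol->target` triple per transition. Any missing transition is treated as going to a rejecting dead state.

start=S0; accept=S0,S1,S2; S0-p->S0; S0-q->S1; S1-p->S0; S1-q->S2; S2-p->S3; S2-q->S2; S3-p->S3; S3-q->S3

Track partial matches of the forbidden pattern `qqp`. State S3 is a dead state reached once `qqp` has occurred; every other state accepts. S0 means no part of `qqp` is currently matched.
4 states suffice.
        p   q  
>* S0   S0  S1 
 * S1   S0  S2 
 * S2   S3  S2 
   S3   S3  S3 
(> = start, * = accepting)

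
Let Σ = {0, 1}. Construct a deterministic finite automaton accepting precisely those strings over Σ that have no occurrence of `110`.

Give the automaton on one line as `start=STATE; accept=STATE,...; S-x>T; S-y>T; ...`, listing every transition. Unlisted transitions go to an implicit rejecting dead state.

This is the complement of 'contains `110`'. Use the same substring-matching states — S0 through S3 holding how much of `110` has just been matched — but flip the accepting set: everything except the trap S3 accepts.
4 states suffice.
        0   1  
>* S0   S0  S1 
 * S1   S0  S2 
 * S2   S3  S2 
   S3   S3  S3 
(> = start, * = accepting)

start=S0; accept=S0,S1,S2; S0-0>S0; S0-1>S1; S1-0>S0; S1-1>S2; S2-0>S3; S2-1>S2; S3-0>S3; S3-1>S3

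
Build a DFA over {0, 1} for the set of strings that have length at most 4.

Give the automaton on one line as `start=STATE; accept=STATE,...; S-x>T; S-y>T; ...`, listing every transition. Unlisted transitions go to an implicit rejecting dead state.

start=q0; accept=q0,q1,q2,q3,q4; q0-0>q1; q0-1>q1; q1-0>q2; q1-1>q2; q2-0>q3; q2-1>q3; q3-0>q4; q3-1>q4; q4-0>q5; q4-1>q5; q5-0>q5; q5-1>q5

Count input length up to 5: every symbol moves from q0 toward q5, which means 'more than 4' and absorbs. Accept from {q0, q1, q2, q3, q4}.
        0   1  
>* q0   q1  q1 
 * q1   q2  q2 
 * q2   q3  q3 
 * q3   q4  q4 
 * q4   q5  q5 
   q5   q5  q5 
(> = start, * = accepting)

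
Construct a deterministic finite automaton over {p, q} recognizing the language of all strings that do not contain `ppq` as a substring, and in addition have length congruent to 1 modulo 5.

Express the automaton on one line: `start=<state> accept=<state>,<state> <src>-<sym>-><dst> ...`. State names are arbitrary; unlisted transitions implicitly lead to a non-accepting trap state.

start=S0 accept=S1,S2,S17 S0-p->S1 S0-q->S2 S1-p->S3 S1-q->S4 S2-p->S5 S2-q->S4 S3-p->S6 S3-q->S7 S4-p->S8 S4-q->S9 S5-p->S6 S5-q->S9 S6-p->S10 S6-q->S11 S7-p->S11 S7-q->S11 S8-p->S10 S8-q->S12 S9-p->S13 S9-q->S12 S10-p->S14 S10-q->S15 S11-p->S15 S11-q->S15 S12-p->S16 S12-q->S0 S13-p->S14 S13-q->S0 S14-p->S17 S14-q->S18 S15-p->S18 S15-q->S18 S16-p->S17 S16-q->S2 S17-p->S3 S17-q->S19 S18-p->S19 S18-q->S19 S19-p->S7 S19-q->S7

Build one automaton per condition and run them in lockstep. The first has 4 states tracking partial matches of the forbidden pattern `ppq`; the second has 5 states tracking the input length modulo 5. A product state is a pair (one from each), accepting exactly when both do.
With 20 states:
          p    q  
>  S0     S1   S2 
 * S1     S3   S4 
 * S2     S5   S4 
   S3     S6   S7 
   S4     S8   S9 
   S5     S6   S9 
   S6    S10  S11 
   S7    S11  S11 
   S8    S10  S12 
   S9    S13  S12 
   S10   S14  S15 
   S11   S15  S15 
   S12   S16   S0 
   S13   S14   S0 
   S14   S17  S18 
   S15   S18  S18 
   S16   S17   S2 
 * S17    S3  S19 
   S18   S19  S19 
   S19    S7   S7 
(> = start, * = accepting)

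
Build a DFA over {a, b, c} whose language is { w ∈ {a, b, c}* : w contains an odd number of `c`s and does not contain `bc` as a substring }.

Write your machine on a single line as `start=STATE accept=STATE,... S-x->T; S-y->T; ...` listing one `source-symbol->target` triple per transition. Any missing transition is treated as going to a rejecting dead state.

start=q0; accept=q2,q4; q0-a->q0; q0-b->q1; q0-c->q2; q1-a->q0; q1-b->q1; q1-c->q3; q2-a->q2; q2-b->q4; q2-c->q0; q3-a->q3; q3-b->q3; q3-c->q3; q4-a->q2; q4-b->q4; q4-c->q3

Run two small machines in parallel and take their product. The first has 2 states tracking the count of `c`s modulo 2; the second has 3 states tracking partial matches of the forbidden pattern `bc`. A product state is a pair (one from each), accepting exactly when both do. Equivalent product states are then merged.
        a   b   c  
>  q0   q0  q1  q2 
   q1   q0  q1  q3 
 * q2   q2  q4  q0 
   q3   q3  q3  q3 
 * q4   q2  q4  q3 
(> = start, * = accepting)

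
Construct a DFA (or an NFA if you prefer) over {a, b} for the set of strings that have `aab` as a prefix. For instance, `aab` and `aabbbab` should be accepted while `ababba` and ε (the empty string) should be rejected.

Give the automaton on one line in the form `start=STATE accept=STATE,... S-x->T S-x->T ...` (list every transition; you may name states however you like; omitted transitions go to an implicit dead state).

start=S0 accept=S3 S0-a->S1 S0-b->S4 S1-a->S2 S1-b->S4 S2-a->S4 S2-b->S3 S3-a->S3 S3-b->S3 S4-a->S4 S4-b->S4

Check the first 3 symbols one by one: S0 through S2 record how many have matched `aab` so far; any wrong symbol goes to the dead state S4. After all 3 match we enter the accepting sink S3.
A 5-state machine:
        a   b  
>  S0   S1  S4 
   S1   S2  S4 
   S2   S4  S3 
 * S3   S3  S3 
   S4   S4  S4 
(> = start, * = accepting)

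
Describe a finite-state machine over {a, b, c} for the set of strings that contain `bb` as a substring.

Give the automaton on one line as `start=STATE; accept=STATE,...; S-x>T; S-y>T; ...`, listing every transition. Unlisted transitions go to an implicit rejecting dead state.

start=S0; accept=S2; S0-a>S0; S0-b>S1; S0-c>S0; S1-a>S0; S1-b>S2; S1-c>S0; S2-a>S2; S2-b>S2; S2-c>S2

Track how much of `bb` has been matched so far: state S0 is no progress, S2 is the absorbing accept state reached once `bb` has occurred. Intermediate states record partial matches; on a mismatch, fall back to the longest reusable overlap.
        a   b   c  
>  S0   S0  S1  S0 
   S1   S0  S2  S0 
 * S2   S2  S2  S2 
(> = start, * = accepting)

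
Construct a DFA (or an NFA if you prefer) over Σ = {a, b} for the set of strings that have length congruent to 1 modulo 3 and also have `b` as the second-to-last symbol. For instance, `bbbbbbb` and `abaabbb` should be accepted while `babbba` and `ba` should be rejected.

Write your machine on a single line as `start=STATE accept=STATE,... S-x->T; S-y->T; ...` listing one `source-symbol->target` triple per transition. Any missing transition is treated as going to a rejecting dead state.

start=q0; accept=q4; q0-a->q1; q0-b->q1; q1-a->q2; q1-b->q2; q2-a->q0; q2-b->q3; q3-a->q4; q3-b->q4; q4-a->q2; q4-b->q2

Run two small machines in parallel and take their product. The first has 3 states tracking the input length modulo 3; the second has 7 states tracking the last 2 symbols read. A product state is a pair (one from each), accepting exactly when both do. Equivalent product states are then merged.
With 5 states:
        a   b  
>  q0   q1  q1 
   q1   q2  q2 
   q2   q0  q3 
   q3   q4  q4 
 * q4   q2  q2 
(> = start, * = accepting)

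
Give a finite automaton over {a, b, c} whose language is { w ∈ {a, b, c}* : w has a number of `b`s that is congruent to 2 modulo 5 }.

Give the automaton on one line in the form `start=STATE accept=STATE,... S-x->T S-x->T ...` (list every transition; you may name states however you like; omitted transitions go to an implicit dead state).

start=q0 accept=q2 q0-a->q0 q0-b->q1 q0-c->q0 q1-a->q1 q1-b->q2 q1-c->q1 q2-a->q2 q2-b->q3 q2-c->q2 q3-a->q3 q3-b->q4 q3-c->q3 q4-a->q4 q4-b->q0 q4-c->q4

The only thing that matters is how many `b`s have appeared, reduced mod 5. Use one state per residue: q0 for 0, …, q4 for 4. Reading `b` moves to the next residue; anything else stays put. q2 is accepting.
With 5 states:
        a   b   c  
>  q0   q0  q1  q0 
   q1   q1  q2  q1 
 * q2   q2  q3  q2 
   q3   q3  q4  q3 
   q4   q4  q0  q4 
(> = start, * = accepting)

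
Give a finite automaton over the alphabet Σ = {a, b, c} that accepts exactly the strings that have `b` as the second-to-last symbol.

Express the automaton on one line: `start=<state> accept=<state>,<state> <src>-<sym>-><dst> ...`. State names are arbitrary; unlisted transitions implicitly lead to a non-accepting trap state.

start=s0 accept=s7,s8,s9 s0-a->s1 s0-b->s2 s0-c->s3 s1-a->s4 s1-b->s5 s1-c->s6 s2-a->s7 s2-b->s8 s2-c->s9 s3-a->s10 s3-b->s11 s3-c->s12 s4-a->s4 s4-b->s5 s4-c->s6 s5-a->s7 s5-b->s8 s5-c->s9 s6-a->s10 s6-b->s11 s6-c->s12 s7-a->s4 s7-b->s5 s7-c->s6 s8-a->s7 s8-b->s8 s8-c->s9 s9-a->s10 s9-b->s11 s9-c->s12 s10-a->s4 s10-b->s5 s10-c->s6 s11-a->s7 s11-b->s8 s11-c->s9 s12-a->s10 s12-b->s11 s12-c->s12

Because acceptance depends on a position counted from the end, the machine has to buffer the most recent 2 symbols. Make each state the string of the last up-to-2 symbols read; on input `x` shift the window left and append `x`. Accept when the buffered window has length 2 and begins with `b`.
A 13-state machine:
          a    b    c  
>  s0     s1   s2   s3 
   s1     s4   s5   s6 
   s2     s7   s8   s9 
   s3    s10  s11  s12 
   s4     s4   s5   s6 
   s5     s7   s8   s9 
   s6    s10  s11  s12 
 * s7     s4   s5   s6 
 * s8     s7   s8   s9 
 * s9    s10  s11  s12 
   s10    s4   s5   s6 
   s11    s7   s8   s9 
   s12   s10  s11  s12 
(> = start, * = accepting)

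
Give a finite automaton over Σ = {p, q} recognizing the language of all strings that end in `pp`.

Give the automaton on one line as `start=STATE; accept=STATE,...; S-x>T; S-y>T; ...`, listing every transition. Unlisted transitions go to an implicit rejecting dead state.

Let each state record the length of the longest suffix of the input read so far that is also a prefix of `pp`. B means the last symbol is `p`; C means the last 2 symbols are `pp`. Accept only at C, where the string currently ends in `pp`.
With 3 states:
       p  q 
>  A   B  A 
   B   C  A 
 * C   C  A 
(> = start, * = accepting)

start=A; accept=C; A-p>B; A-q>A; B-p>C; B-q>A; C-p>C; C-q>A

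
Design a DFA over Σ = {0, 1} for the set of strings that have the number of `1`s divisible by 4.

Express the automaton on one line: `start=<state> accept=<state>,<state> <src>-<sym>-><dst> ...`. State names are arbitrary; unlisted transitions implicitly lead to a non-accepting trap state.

start=q0 accept=q0 q0-0->q0 q0-1->q1 q1-0->q1 q1-1->q2 q2-0->q2 q2-1->q3 q3-0->q3 q3-1->q0

Keep the running count of `1`s modulo 4: each `1` advances along the cycle q0 → q1 → q2 → q3 → q0 while other symbols loop. Accept at q0.
With 4 states:
        0   1  
>* q0   q0  q1 
   q1   q1  q2 
   q2   q2  q3 
   q3   q3  q0 
(> = start, * = accepting)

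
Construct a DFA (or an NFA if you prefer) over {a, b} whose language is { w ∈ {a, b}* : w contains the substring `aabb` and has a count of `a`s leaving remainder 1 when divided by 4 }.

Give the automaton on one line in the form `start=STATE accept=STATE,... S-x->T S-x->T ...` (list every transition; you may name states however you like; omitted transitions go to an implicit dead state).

Run two small machines in parallel and take their product. One (5 states) tracks whether and how much of `aabb` has been seen; the other (4 states) tracks the count of `a`s modulo 4. Each combined state is a pair, one component from each; accept when both components accept.
20 states suffice.
          a    b  
>  q0     q1   q0 
   q1     q2   q3 
   q2     q4   q5 
   q3     q6   q3 
   q4     q7   q8 
   q5     q9  q10 
   q6     q4  q11 
   q7    q12  q13 
   q8    q14  q15 
   q9     q7  q16 
   q10   q15  q10 
   q11    q9  q11 
   q12    q2  q17 
   q13    q1  q18 
   q14   q12   q0 
   q15   q18  q15 
   q16   q14  q16 
   q17    q6  q19 
   q18   q19  q18 
 * q19   q10  q19 
(> = start, * = accepting)

start=q0 accept=q19 q0-a->q1 q0-b->q0 q1-a->q2 q1-b->q3 q2-a->q4 q2-b->q5 q3-a->q6 q3-b->q3 q4-a->q7 q4-b->q8 q5-a->q9 q5-b->q10 q6-a->q4 q6-b->q11 q7-a->q12 q7-b->q13 q8-a->q14 q8-b->q15 q9-a->q7 q9-b->q16 q10-a->q15 q10-b->q10 q11-a->q9 q11-b->q11 q12-a->q2 q12-b->q17 q13-a->q1 q13-b->q18 q14-a->q12 q14-b->q0 q15-a->q18 q15-b->q15 q16-a->q14 q16-b->q16 q17-a->q6 q17-b->q19 q18-a->q19 q18-b->q18 q19-a->q10 q19-b->q19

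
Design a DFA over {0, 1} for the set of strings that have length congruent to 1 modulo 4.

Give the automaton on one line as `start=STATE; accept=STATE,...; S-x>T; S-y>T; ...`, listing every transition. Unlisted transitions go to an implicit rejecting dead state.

Count input length modulo 4: every symbol advances one step around the cycle s0 → s1 → s2 → s3 → s0. Accept at s1.
A 4-state machine:
        0   1  
>  s0   s1  s1 
 * s1   s2  s2 
   s2   s3  s3 
   s3   s0  s0 
(> = start, * = accepting)

start=s0; accept=s1; s0-0>s1; s0-1>s1; s1-0>s2; s1-1>s2; s2-0>s3; s2-1>s3; s3-0>s0; s3-1>s0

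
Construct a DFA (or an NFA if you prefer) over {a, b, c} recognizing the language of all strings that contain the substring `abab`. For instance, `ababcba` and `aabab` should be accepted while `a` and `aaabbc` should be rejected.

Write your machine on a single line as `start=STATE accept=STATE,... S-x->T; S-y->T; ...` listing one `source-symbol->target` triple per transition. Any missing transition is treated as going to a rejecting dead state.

Track how much of `abab` has been matched so far: state q0 is no progress, q4 is the absorbing accept state reached once `abab` has occurred. Intermediate states record partial matches; on a mismatch, fall back to the longest reusable overlap.
A 5-state machine:
        a   b   c  
>  q0   q1  q0  q0 
   q1   q1  q2  q0 
   q2   q3  q0  q0 
   q3   q1  q4  q0 
 * q4   q4  q4  q4 
(> = start, * = accepting)

start=q0; accept=q4; q0-a->q1; q0-b->q0; q0-c->q0; q1-a->q1; q1-b->q2; q1-c->q0; q2-a->q3; q2-b->q0; q2-c->q0; q3-a->q1; q3-b->q4; q3-c->q0; q4-a->q4; q4-b->q4; q4-c->q4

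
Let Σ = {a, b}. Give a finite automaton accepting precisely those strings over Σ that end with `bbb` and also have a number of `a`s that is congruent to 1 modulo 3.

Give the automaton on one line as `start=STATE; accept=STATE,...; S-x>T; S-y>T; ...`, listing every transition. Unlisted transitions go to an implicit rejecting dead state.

start=s0; accept=s5; s0-a>s1; s0-b>s0; s1-a>s2; s1-b>s3; s2-a>s0; s2-b>s2; s3-a>s2; s3-b>s4; s4-a>s2; s4-b>s5; s5-a>s2; s5-b>s5

Build one automaton per condition and run them in lockstep. One (4 states) tracks how much of the suffix `bbb` has currently been matched; the other (3 states) tracks the count of `a`s modulo 3. Each combined state is a pair, one component from each; accept when both components accept. Minimizing collapses redundant product states.
A 6-state machine:
        a   b  
>  s0   s1  s0 
   s1   s2  s3 
   s2   s0  s2 
   s3   s2  s4 
   s4   s2  s5 
 * s5   s2  s5 
(> = start, * = accepting)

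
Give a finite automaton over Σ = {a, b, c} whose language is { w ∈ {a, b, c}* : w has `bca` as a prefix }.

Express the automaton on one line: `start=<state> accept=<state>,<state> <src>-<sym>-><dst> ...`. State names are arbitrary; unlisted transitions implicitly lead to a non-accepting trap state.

start=q0 accept=q3 q0-a->q4 q0-b->q1 q0-c->q4 q1-a->q4 q1-b->q4 q1-c->q2 q2-a->q3 q2-b->q4 q2-c->q4 q3-a->q3 q3-b->q3 q3-c->q3 q4-a->q4 q4-b->q4 q4-c->q4

Walk along `bca` while the input agrees: from q0 take `b` to q1, and so on. Any deviation drops to the rejecting sink q4. Once q3 is reached the prefix is confirmed and every continuation is accepted.
With 5 states:
        a   b   c  
>  q0   q4  q1  q4 
   q1   q4  q4  q2 
   q2   q3  q4  q4 
 * q3   q3  q3  q3 
   q4   q4  q4  q4 
(> = start, * = accepting)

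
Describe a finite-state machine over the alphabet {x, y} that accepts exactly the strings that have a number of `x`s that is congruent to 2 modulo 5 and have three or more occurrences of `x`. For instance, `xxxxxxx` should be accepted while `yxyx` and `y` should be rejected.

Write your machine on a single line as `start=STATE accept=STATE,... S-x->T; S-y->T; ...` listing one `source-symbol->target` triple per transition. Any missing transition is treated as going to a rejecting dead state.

start=q0; accept=q7; q0-x->q1; q0-y->q0; q1-x->q2; q1-y->q1; q2-x->q3; q2-y->q2; q3-x->q4; q3-y->q3; q4-x->q5; q4-y->q4; q5-x->q6; q5-y->q5; q6-x->q7; q6-y->q6; q7-x->q3; q7-y->q7

Handle the two conditions separately and then intersect. One (5 states) tracks the count of `x`s modulo 5; the other (5 states) tracks the count of `x`s, saturating at 4. Each combined state is a pair, one component from each; accept when both components accept. Equivalent product states are then merged.
With 8 states:
        x   y  
>  q0   q1  q0 
   q1   q2  q1 
   q2   q3  q2 
   q3   q4  q3 
   q4   q5  q4 
   q5   q6  q5 
   q6   q7  q6 
 * q7   q3  q7 
(> = start, * = accepting)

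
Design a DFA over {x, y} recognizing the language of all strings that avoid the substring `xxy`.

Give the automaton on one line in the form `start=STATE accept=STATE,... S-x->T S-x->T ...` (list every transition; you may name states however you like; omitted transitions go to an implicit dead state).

Track partial matches of the forbidden pattern `xxy`. State S3 is a dead state reached once `xxy` has occurred; every other state accepts. S0 means no part of `xxy` is currently matched.
A 4-state machine:
        x   y  
>* S0   S1  S0 
 * S1   S2  S0 
 * S2   S2  S3 
   S3   S3  S3 
(> = start, * = accepting)

start=S0 accept=S0,S1,S2 S0-x->S1 S0-y->S0 S1-x->S2 S1-y->S0 S2-x->S2 S2-y->S3 S3-x->S3 S3-y->S3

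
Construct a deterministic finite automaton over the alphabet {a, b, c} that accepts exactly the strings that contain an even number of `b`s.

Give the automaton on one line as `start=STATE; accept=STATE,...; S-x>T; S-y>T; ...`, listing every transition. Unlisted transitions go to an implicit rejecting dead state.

Keep the running count of `b`s modulo 2: each `b` advances along the cycle q0 → q1 → q0 while other symbols loop. Accept at q0.
A 2-state machine:
        a   b   c  
>* q0   q0  q1  q0 
   q1   q1  q0  q1 
(> = start, * = accepting)

start=q0; accept=q0; q0-a>q0; q0-b>q1; q0-c>q0; q1-a>q1; q1-b>q0; q1-c>q1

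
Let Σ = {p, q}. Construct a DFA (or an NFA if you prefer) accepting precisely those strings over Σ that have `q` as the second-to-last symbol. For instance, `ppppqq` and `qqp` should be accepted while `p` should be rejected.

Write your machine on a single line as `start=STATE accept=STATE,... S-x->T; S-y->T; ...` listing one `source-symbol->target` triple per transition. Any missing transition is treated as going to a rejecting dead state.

A DFA must remember the last 2 symbols (since which symbol is second-to-last isn't known until the input ends). Use one state per possible window of the last ≤2 symbols; accept from those whose window starts with `q`.
7 states suffice.
        p   q  
>  S0   S1  S2 
   S1   S3  S4 
   S2   S5  S6 
   S3   S3  S4 
   S4   S5  S6 
 * S5   S3  S4 
 * S6   S5  S6 
(> = start, * = accepting)

start=S0; accept=S5,S6; S0-p->S1; S0-q->S2; S1-p->S3; S1-q->S4; S2-p->S5; S2-q->S6; S3-p->S3; S3-q->S4; S4-p->S5; S4-q->S6; S5-p->S3; S5-q->S4; S6-p->S5; S6-q->S6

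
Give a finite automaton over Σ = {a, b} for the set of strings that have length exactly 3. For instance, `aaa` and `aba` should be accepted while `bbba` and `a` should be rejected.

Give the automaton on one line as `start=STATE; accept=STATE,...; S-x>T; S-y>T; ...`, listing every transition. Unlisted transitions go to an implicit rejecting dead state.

We only need to distinguish lengths 0, 1, …, 3, and '>3'. Chain q0 → q1 → q2 → q3 → q4 on every symbol, with q4 looping. Accepting states: {q3}.
5 states suffice.
        a   b  
>  q0   q1  q1 
   q1   q2  q2 
   q2   q3  q3 
 * q3   q4  q4 
   q4   q4  q4 
(> = start, * = accepting)

start=q0; accept=q3; q0-a>q1; q0-b>q1; q1-a>q2; q1-b>q2; q2-a>q3; q2-b>q3; q3-a>q4; q3-b>q4; q4-a>q4; q4-b>q4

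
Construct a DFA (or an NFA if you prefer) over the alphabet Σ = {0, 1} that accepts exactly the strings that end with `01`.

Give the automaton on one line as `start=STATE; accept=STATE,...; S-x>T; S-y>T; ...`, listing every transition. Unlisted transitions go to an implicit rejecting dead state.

Let each state record the length of the longest suffix of the input read so far that is also a prefix of `01`. s1 means the last symbol is `0`; s2 means the last 2 symbols are `01`. Accept only at s2, where the string currently ends in `01`.
With 3 states:
        0   1  
>  s0   s1  s0 
   s1   s1  s2 
 * s2   s1  s0 
(> = start, * = accepting)

start=s0; accept=s2; s0-0>s1; s0-1>s0; s1-0>s1; s1-1>s2; s2-0>s1; s2-1>s0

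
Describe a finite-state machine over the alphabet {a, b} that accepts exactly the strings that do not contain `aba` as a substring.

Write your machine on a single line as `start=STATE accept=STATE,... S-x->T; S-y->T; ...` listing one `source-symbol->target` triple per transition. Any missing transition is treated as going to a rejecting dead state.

This is the complement of 'contains `aba`'. Use the same substring-matching states — S0 through S3 holding how much of `aba` has just been matched — but flip the accepting set: everything except the trap S3 accepts.
With 4 states:
        a   b  
>* S0   S1  S0 
 * S1   S1  S2 
 * S2   S3  S0 
   S3   S3  S3 
(> = start, * = accepting)

start=S0; accept=S0,S1,S2; S0-a->S1; S0-b->S0; S1-a->S1; S1-b->S2; S2-a->S3; S2-b->S0; S3-a->S3; S3-b->S3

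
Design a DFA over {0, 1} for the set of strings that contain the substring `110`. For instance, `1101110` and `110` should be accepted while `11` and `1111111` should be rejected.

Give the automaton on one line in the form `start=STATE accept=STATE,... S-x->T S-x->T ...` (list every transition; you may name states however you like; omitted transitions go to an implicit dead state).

start=q0 accept=q3 q0-0->q0 q0-1->q1 q1-0->q0 q1-1->q2 q2-0->q3 q2-1->q2 q3-0->q3 q3-1->q3

Track how much of `110` has been matched so far: state q0 is no progress, q3 is the absorbing accept state reached once `110` has occurred. Intermediate states record partial matches; on a mismatch, fall back to the longest reusable overlap.
A 4-state machine:
        0   1  
>  q0   q0  q1 
   q1   q0  q2 
   q2   q3  q2 
 * q3   q3  q3 
(> = start, * = accepting)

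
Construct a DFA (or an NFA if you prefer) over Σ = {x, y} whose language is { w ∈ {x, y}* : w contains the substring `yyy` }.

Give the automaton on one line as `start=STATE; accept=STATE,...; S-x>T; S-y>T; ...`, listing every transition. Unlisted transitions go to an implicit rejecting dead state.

Track how much of `yyy` has been matched so far: state S0 is no progress, S3 is the absorbing accept state reached once `yyy` has occurred. Intermediate states record partial matches; on a mismatch, fall back to the longest reusable overlap.
With 4 states:
        x   y  
>  S0   S0  S1 
   S1   S0  S2 
   S2   S0  S3 
 * S3   S3  S3 
(> = start, * = accepting)

start=S0; accept=S3; S0-x>S0; S0-y>S1; S1-x>S0; S1-y>S2; S2-x>S0; S2-y>S3; S3-x>S3; S3-y>S3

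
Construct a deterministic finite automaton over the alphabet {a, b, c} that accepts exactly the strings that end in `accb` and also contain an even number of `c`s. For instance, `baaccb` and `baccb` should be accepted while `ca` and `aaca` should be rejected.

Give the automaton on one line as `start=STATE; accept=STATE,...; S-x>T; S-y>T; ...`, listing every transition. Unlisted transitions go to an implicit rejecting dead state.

Run two small machines in parallel and take their product. One (5 states) tracks how much of the suffix `accb` has currently been matched; the other (2 states) tracks the count of `c`s modulo 2. Each combined state is a pair, one component from each; accept when both components accept.
With 10 states:
        a   b   c  
>  q0   q1  q0  q2 
   q1   q1  q0  q3 
   q2   q4  q2  q0 
   q3   q4  q2  q5 
   q4   q4  q2  q6 
   q5   q1  q7  q2 
   q6   q1  q0  q8 
 * q7   q1  q0  q2 
   q8   q4  q9  q0 
   q9   q4  q2  q0 
(> = start, * = accepting)

start=q0; accept=q7; q0-a>q1; q0-b>q0; q0-c>q2; q1-a>q1; q1-b>q0; q1-c>q3; q2-a>q4; q2-b>q2; q2-c>q0; q3-a>q4; q3-b>q2; q3-c>q5; q4-a>q4; q4-b>q2; q4-c>q6; q5-a>q1; q5-b>q7; q5-c>q2; q6-a>q1; q6-b>q0; q6-c>q8; q7-a>q1; q7-b>q0; q7-c>q2; q8-a>q4; q8-b>q9; q8-c>q0; q9-a>q4; q9-b>q2; q9-c>q0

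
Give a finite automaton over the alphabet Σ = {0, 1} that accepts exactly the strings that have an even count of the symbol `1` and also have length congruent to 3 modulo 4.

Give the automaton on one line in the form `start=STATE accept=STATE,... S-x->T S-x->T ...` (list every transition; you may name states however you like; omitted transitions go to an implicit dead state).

Run two small machines in parallel and take their product. One (2 states) tracks the count of `1`s modulo 2; the other (4 states) tracks the input length modulo 4. Each combined state is a pair, one component from each; accept when both components accept.
8 states suffice.
       0  1 
>  A   B  C 
   B   D  E 
   C   E  D 
   D   F  G 
   E   G  F 
 * F   A  H 
   G   H  A 
   H   C  B 
(> = start, * = accepting)

start=A accept=F A-0->B A-1->C B-0->D B-1->E C-0->E C-1->D D-0->F D-1->G E-0->G E-1->F F-0->A F-1->H G-0->H G-1->A H-0->C H-1->B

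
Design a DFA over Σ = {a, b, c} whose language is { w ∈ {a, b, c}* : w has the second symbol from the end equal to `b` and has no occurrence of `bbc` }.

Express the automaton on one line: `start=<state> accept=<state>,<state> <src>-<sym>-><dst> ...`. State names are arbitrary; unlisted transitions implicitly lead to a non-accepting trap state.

start=q0 accept=q7,q8,q9 q0-a->q1 q0-b->q2 q0-c->q3 q1-a->q4 q1-b->q5 q1-c->q6 q2-a->q7 q2-b->q8 q2-c->q9 q3-a->q10 q3-b->q11 q3-c->q12 q4-a->q4 q4-b->q5 q4-c->q6 q5-a->q7 q5-b->q8 q5-c->q9 q6-a->q10 q6-b->q11 q6-c->q12 q7-a->q4 q7-b->q5 q7-c->q6 q8-a->q7 q8-b->q8 q8-c->q13 q9-a->q10 q9-b->q11 q9-c->q12 q10-a->q4 q10-b->q5 q10-c->q6 q11-a->q7 q11-b->q8 q11-c->q9 q12-a->q10 q12-b->q11 q12-c->q12 q13-a->q14 q13-b->q15 q13-c->q16 q14-a->q17 q14-b->q18 q14-c->q19 q15-a->q20 q15-b->q21 q15-c->q13 q16-a->q14 q16-b->q15 q16-c->q16 q17-a->q17 q17-b->q18 q17-c->q19 q18-a->q20 q18-b->q21 q18-c->q13 q19-a->q14 q19-b->q15 q19-c->q16 q20-a->q17 q20-b->q18 q20-c->q19 q21-a->q20 q21-b->q21 q21-c->q13

Handle the two conditions separately and then intersect. The first has 13 states tracking the last 2 symbols read; the second has 4 states tracking partial matches of the forbidden pattern `bbc`. A product state is a pair (one from each), accepting exactly when both do.
A 22-state machine:
          a    b    c  
>  q0     q1   q2   q3 
   q1     q4   q5   q6 
   q2     q7   q8   q9 
   q3    q10  q11  q12 
   q4     q4   q5   q6 
   q5     q7   q8   q9 
   q6    q10  q11  q12 
 * q7     q4   q5   q6 
 * q8     q7   q8  q13 
 * q9    q10  q11  q12 
   q10    q4   q5   q6 
   q11    q7   q8   q9 
   q12   q10  q11  q12 
   q13   q14  q15  q16 
   q14   q17  q18  q19 
   q15   q20  q21  q13 
   q16   q14  q15  q16 
   q17   q17  q18  q19 
   q18   q20  q21  q13 
   q19   q14  q15  q16 
   q20   q17  q18  q19 
   q21   q20  q21  q13 
(> = start, * = accepting)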